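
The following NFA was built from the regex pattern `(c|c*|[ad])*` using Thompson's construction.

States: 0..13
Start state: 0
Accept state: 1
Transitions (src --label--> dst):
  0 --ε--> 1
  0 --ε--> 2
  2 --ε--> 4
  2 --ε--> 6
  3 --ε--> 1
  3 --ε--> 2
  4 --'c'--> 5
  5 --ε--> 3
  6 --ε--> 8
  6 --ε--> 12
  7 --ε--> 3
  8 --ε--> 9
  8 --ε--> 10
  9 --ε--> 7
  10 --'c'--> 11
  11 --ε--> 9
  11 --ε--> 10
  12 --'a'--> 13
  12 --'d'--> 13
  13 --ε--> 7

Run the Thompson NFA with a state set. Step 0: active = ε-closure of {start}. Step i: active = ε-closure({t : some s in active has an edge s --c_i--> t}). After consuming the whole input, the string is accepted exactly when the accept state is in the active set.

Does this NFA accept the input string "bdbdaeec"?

initial (ε-close {0}): {0,1,2,3,4,6,7,8,9,10,12}
'b' @ 1: {}  — no active states
rest 'dbdaeec' ignored (set empty)
final: {}; accept 1 not in set

Answer: REJECT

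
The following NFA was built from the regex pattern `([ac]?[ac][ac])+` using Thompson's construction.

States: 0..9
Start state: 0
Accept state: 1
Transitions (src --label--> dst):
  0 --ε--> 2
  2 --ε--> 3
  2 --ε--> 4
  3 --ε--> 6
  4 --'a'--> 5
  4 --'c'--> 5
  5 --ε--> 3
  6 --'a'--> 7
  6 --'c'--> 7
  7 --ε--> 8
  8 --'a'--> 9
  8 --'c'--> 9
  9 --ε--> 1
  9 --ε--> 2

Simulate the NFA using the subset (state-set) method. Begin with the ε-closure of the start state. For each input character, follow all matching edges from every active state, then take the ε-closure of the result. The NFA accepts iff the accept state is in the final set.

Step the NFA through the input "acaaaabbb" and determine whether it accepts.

Answer: REJECT

Trace:
start: ε-closure({0}) = {0,2,3,4,6}
'a' @ 1: {3,5,6,7,8}
'c' @ 2: {1,2,3,4,6,7,8,9}  [accepting]
'a' @ 3: {1,2,3,4,5,6,7,8,9}  [accepting]
'a' @ 4: {1,2,3,4,5,6,7,8,9}  [accepting]
'a' @ 5: {1,2,3,4,5,6,7,8,9}  [accepting]
'a' @ 6: {1,2,3,4,5,6,7,8,9}  [accepting]
'b' @ 7: {}  — state set empty
rest 'bb' ignored (set empty)
end set {} — state 1 not in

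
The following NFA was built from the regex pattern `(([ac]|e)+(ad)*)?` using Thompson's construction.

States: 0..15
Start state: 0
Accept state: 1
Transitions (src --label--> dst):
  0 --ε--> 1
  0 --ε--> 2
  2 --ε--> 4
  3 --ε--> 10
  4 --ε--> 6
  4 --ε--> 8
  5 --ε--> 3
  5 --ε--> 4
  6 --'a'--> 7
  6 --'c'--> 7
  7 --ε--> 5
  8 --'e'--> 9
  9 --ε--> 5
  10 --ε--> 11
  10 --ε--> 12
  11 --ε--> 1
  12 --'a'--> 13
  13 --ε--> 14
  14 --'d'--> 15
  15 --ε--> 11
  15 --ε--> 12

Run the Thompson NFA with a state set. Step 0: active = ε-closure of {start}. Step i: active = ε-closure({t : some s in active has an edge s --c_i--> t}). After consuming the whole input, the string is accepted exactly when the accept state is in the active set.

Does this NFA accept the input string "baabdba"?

Answer: REJECT

Steps:
start: ε-closure({0}) = {0,1,2,4,6,8}
'b' @ 1: {}  — dead — no transitions
rest 'aabdba' ignored (set empty)
end set {} — state 1 not in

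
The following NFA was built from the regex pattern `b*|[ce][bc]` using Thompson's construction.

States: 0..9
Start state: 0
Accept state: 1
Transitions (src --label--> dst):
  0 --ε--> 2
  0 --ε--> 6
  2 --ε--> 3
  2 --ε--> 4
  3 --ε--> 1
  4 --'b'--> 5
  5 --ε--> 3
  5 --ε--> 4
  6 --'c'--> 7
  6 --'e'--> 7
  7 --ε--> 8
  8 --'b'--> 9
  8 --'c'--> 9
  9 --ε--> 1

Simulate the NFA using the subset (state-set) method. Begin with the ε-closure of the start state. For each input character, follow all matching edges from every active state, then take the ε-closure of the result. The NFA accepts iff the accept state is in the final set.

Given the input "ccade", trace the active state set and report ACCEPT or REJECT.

Answer: REJECT

Derivation:
S₀ = ε-closure({0}) = {0,1,2,3,4,6}
'c' @ 1: {7,8}
'c' @ 2: {1,9}  (accept∈set)
'a' @ 3: {}  — state set empty
rest 'de' ignored (set empty)
end set {} — state 1 not in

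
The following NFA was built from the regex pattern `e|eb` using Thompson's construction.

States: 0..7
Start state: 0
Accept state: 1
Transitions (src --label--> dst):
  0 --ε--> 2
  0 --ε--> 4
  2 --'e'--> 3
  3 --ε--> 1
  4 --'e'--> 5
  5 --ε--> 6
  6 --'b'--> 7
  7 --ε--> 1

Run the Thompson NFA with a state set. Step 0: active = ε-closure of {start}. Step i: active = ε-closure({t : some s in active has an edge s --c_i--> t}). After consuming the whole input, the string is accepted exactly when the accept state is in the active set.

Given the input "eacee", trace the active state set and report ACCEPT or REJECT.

Answer: REJECT

Steps:
start: ε-closure({0}) = {0,2,4}
'e' @ 1: {1,3,5,6}  (accept∈set)
'a' @ 2: {}  — no active states
rest 'cee' ignored (set empty)
end set {} — state 1 not in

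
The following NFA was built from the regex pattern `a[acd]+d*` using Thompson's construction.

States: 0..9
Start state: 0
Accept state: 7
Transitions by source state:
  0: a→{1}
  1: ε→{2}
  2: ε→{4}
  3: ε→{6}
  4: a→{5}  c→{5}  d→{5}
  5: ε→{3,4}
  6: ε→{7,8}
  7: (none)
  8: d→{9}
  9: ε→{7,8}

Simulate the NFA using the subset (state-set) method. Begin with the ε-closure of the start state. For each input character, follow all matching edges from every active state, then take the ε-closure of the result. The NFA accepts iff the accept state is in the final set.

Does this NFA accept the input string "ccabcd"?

Answer: REJECT

Trace:
start: ε-closure({0}) = {0}
'c' @ 1: {}  — dead — no transitions
rest 'cabcd' ignored (set empty)
after full input: {}  (accept=7 not in)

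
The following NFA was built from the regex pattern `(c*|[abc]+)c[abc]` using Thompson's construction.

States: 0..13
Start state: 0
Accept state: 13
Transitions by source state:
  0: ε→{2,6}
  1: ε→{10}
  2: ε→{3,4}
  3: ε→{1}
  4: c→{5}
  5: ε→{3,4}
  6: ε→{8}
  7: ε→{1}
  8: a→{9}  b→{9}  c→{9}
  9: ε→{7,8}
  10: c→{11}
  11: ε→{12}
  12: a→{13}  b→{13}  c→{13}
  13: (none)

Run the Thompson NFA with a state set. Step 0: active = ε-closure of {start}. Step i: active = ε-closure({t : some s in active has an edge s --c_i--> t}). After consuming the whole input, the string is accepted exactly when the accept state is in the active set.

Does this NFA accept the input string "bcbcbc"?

S₀ = ε-closure({0}) = {0,1,2,3,4,6,8,10}
'b' @ 1: {1,7,8,9,10}
'c' @ 2: {1,7,8,9,10,11,12}
'b' @ 3: {1,7,8,9,10,13}  [accepting]
'c' @ 4: {1,7,8,9,10,11,12}
'b' @ 5: {1,7,8,9,10,13}  [accepting]
'c' @ 6: {1,7,8,9,10,11,12}
after full input: {1,7,8,9,10,11,12}  (accept=13 not in)

Answer: REJECT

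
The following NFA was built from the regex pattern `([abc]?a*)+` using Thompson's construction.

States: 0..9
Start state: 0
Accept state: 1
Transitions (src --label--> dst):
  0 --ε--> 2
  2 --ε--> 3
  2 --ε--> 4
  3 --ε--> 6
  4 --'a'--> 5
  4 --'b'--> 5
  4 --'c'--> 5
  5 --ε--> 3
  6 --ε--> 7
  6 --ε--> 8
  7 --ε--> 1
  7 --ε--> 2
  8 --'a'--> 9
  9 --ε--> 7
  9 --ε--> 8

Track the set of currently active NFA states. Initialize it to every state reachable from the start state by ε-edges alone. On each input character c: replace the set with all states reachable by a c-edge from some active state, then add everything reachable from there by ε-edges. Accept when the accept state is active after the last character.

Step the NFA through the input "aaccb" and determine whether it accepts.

start: ε-closure({0}) = {0,1,2,3,4,6,7,8}
'a' @ 1: {1,2,3,4,5,6,7,8,9}  [accepting]
'a' @ 2: {1,2,3,4,5,6,7,8,9}  [accepting]
'c' @ 3: {1,2,3,4,5,6,7,8}  [accepting]
'c' @ 4: {1,2,3,4,5,6,7,8}  [accepting]
'b' @ 5: {1,2,3,4,5,6,7,8}  [accepting]
after full input: {1,2,3,4,5,6,7,8}  (accept=1 in)

Answer: ACCEPT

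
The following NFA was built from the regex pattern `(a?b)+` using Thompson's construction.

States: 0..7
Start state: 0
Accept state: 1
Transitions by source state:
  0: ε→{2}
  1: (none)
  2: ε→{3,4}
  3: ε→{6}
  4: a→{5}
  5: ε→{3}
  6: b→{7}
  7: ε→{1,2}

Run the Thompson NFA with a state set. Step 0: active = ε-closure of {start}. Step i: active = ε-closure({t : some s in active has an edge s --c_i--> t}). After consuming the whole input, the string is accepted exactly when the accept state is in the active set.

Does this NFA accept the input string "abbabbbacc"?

Answer: REJECT

Trace:
S₀ = ε-closure({0}) = {0,2,3,4,6}
'a' @ 1: {3,5,6}
'b' @ 2: {1,2,3,4,6,7}  ✓accept
'b' @ 3: {1,2,3,4,6,7}  ✓accept
'a' @ 4: {3,5,6}
'b' @ 5: {1,2,3,4,6,7}  ✓accept
'b' @ 6: {1,2,3,4,6,7}  ✓accept
'b' @ 7: {1,2,3,4,6,7}  ✓accept
'a' @ 8: {3,5,6}
'c' @ 9: {}  — dead — no transitions
rest 'c' ignored (set empty)
after full input: {}  (accept=1 not in)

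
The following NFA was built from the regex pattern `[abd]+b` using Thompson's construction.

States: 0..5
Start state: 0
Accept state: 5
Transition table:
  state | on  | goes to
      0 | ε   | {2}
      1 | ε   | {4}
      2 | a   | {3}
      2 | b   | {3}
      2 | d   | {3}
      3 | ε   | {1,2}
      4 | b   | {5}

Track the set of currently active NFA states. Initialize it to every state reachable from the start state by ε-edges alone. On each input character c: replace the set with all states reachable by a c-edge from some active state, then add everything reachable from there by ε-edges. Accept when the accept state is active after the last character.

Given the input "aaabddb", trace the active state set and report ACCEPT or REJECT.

Answer: ACCEPT

Trace:
S₀ = ε-closure({0}) = {0,2}
'a' @ 1: {1,2,3,4}
'a' @ 2: {1,2,3,4}
'a' @ 3: {1,2,3,4}
'b' @ 4: {1,2,3,4,5}  (accept∈set)
'd' @ 5: {1,2,3,4}
'd' @ 6: {1,2,3,4}
'b' @ 7: {1,2,3,4,5}  (accept∈set)
end set {1,2,3,4,5} — state 5 in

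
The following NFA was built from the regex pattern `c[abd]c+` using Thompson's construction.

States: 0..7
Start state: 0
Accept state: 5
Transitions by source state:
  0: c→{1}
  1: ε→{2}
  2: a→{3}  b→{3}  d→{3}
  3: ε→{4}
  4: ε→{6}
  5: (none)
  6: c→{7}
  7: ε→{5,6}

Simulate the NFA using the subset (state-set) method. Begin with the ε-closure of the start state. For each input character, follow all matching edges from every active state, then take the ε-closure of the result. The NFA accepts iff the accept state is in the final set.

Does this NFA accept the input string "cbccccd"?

S₀ = ε-closure({0}) = {0}
'c' @ 1: {1,2}
'b' @ 2: {3,4,6}
'c' @ 3: {5,6,7}  ✓accept
'c' @ 4: {5,6,7}  ✓accept
'c' @ 5: {5,6,7}  ✓accept
'c' @ 6: {5,6,7}  ✓accept
'd' @ 7: {}  — state set empty
final: {}; accept 5 not in set

Answer: REJECT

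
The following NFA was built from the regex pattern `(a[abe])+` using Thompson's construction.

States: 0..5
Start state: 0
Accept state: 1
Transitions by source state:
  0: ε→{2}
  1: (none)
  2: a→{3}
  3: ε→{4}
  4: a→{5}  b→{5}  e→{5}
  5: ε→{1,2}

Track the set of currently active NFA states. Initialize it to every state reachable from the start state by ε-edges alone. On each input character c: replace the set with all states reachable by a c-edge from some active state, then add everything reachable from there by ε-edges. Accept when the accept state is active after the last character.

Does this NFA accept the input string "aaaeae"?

S₀ = ε-closure({0}) = {0,2}
'a' @ 1: {3,4}
'a' @ 2: {1,2,5}  ✓accept
'a' @ 3: {3,4}
'e' @ 4: {1,2,5}  ✓accept
'a' @ 5: {3,4}
'e' @ 6: {1,2,5}  ✓accept
after full input: {1,2,5}  (accept=1 in)

Answer: ACCEPT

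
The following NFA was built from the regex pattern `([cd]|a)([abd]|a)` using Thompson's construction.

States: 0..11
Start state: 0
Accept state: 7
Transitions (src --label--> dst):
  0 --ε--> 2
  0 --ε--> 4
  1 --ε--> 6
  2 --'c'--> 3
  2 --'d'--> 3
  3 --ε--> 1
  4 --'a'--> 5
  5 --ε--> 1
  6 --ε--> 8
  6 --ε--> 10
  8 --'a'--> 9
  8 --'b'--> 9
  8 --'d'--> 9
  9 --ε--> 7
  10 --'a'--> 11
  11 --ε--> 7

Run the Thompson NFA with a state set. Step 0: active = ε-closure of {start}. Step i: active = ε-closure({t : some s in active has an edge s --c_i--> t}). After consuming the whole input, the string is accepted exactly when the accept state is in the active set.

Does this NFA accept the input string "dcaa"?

S₀ = ε-closure({0}) = {0,2,4}
'd' @ 1: {1,3,6,8,10}
'c' @ 2: {}  — state set empty
rest 'aa' ignored (set empty)
end set {} — state 7 not in

Answer: REJECT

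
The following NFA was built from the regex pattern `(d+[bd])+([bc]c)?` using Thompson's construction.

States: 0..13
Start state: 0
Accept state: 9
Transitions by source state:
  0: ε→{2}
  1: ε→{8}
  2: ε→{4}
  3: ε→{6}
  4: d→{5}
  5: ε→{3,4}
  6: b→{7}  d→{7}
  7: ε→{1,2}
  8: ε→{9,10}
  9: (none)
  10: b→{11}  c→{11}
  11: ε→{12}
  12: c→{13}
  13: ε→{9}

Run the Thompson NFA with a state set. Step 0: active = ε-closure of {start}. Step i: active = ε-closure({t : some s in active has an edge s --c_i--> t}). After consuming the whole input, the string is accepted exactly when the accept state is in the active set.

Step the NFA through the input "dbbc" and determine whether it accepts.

Answer: ACCEPT

Trace:
initial (ε-close {0}): {0,2,4}
'd' @ 1: {3,4,5,6}
'b' @ 2: {1,2,4,7,8,9,10}  ✓accept
'b' @ 3: {11,12}
'c' @ 4: {9,13}  ✓accept
end set {9,13} — state 9 in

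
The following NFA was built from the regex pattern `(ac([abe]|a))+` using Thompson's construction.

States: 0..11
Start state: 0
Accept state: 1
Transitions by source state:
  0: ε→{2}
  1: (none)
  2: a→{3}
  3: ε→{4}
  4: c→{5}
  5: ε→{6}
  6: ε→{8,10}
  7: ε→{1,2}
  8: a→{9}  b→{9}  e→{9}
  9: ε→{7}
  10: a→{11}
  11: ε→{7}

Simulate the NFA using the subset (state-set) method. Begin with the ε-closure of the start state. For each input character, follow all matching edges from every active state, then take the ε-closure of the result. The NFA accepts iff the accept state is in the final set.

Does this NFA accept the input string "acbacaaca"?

Answer: ACCEPT

Trace:
S₀ = ε-closure({0}) = {0,2}
'a' @ 1: {3,4}
'c' @ 2: {5,6,8,10}
'b' @ 3: {1,2,7,9}  [accepting]
'a' @ 4: {3,4}
'c' @ 5: {5,6,8,10}
'a' @ 6: {1,2,7,9,11}  [accepting]
'a' @ 7: {3,4}
'c' @ 8: {5,6,8,10}
'a' @ 9: {1,2,7,9,11}  [accepting]
end set {1,2,7,9,11} — state 1 in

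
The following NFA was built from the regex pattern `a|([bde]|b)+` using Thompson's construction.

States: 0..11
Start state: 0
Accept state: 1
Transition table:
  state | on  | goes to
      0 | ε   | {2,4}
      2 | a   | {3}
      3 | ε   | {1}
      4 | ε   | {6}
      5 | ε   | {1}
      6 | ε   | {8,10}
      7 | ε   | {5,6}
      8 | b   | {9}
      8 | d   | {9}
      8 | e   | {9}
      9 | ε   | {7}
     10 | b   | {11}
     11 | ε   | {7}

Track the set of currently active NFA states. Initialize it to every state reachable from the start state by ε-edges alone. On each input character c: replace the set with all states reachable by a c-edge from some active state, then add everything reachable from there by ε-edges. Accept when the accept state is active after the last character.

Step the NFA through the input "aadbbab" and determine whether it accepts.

S₀ = ε-closure({0}) = {0,2,4,6,8,10}
'a' @ 1: {1,3}  (accept∈set)
'a' @ 2: {}  — dead — no transitions
rest 'dbbab' ignored (set empty)
final: {}; accept 1 not in set

Answer: REJECT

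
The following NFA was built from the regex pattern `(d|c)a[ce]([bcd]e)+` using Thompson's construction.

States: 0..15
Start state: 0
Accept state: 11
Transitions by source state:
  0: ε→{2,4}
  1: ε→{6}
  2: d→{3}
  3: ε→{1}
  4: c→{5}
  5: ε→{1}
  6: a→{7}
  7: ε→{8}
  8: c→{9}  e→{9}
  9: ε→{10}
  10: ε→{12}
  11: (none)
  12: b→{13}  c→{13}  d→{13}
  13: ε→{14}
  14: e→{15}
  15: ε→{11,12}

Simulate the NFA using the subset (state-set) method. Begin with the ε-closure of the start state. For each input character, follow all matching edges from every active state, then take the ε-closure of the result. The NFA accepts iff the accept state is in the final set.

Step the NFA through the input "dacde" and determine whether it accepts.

Answer: ACCEPT

Trace:
start: ε-closure({0}) = {0,2,4}
'd' @ 1: {1,3,6}
'a' @ 2: {7,8}
'c' @ 3: {9,10,12}
'd' @ 4: {13,14}
'e' @ 5: {11,12,15}  ✓accept
after full input: {11,12,15}  (accept=11 in)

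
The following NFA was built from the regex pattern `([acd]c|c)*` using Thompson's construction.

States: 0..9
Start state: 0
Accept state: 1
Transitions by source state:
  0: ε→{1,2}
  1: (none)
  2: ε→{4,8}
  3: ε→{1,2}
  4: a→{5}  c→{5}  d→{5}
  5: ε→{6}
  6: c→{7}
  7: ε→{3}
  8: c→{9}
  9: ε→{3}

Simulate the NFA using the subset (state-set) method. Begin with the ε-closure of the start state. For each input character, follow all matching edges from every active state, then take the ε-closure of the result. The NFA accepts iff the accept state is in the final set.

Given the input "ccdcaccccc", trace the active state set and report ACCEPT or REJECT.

Answer: ACCEPT

Derivation:
S₀ = ε-closure({0}) = {0,1,2,4,8}
'c' @ 1: {1,2,3,4,5,6,8,9}  ✓accept
'c' @ 2: {1,2,3,4,5,6,7,8,9}  ✓accept
'd' @ 3: {5,6}
'c' @ 4: {1,2,3,4,7,8}  ✓accept
'a' @ 5: {5,6}
'c' @ 6: {1,2,3,4,7,8}  ✓accept
'c' @ 7: {1,2,3,4,5,6,8,9}  ✓accept
'c' @ 8: {1,2,3,4,5,6,7,8,9}  ✓accept
'c' @ 9: {1,2,3,4,5,6,7,8,9}  ✓accept
'c' @ 10: {1,2,3,4,5,6,7,8,9}  ✓accept
after full input: {1,2,3,4,5,6,7,8,9}  (accept=1 in)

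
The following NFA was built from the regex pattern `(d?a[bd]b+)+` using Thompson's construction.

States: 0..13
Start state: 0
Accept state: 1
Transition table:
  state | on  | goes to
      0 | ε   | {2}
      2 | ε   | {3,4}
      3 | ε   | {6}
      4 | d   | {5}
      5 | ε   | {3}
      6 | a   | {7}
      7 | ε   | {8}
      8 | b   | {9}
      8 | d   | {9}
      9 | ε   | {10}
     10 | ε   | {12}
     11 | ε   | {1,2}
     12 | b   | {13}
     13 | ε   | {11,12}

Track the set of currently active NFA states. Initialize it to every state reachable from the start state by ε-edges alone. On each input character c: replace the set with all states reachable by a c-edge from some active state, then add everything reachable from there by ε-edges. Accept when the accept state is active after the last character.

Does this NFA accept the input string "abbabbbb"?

initial (ε-close {0}): {0,2,3,4,6}
'a' @ 1: {7,8}
'b' @ 2: {9,10,12}
'b' @ 3: {1,2,3,4,6,11,12,13}  [accepting]
'a' @ 4: {7,8}
'b' @ 5: {9,10,12}
'b' @ 6: {1,2,3,4,6,11,12,13}  [accepting]
'b' @ 7: {1,2,3,4,6,11,12,13}  [accepting]
'b' @ 8: {1,2,3,4,6,11,12,13}  [accepting]
after full input: {1,2,3,4,6,11,12,13}  (accept=1 in)

Answer: ACCEPT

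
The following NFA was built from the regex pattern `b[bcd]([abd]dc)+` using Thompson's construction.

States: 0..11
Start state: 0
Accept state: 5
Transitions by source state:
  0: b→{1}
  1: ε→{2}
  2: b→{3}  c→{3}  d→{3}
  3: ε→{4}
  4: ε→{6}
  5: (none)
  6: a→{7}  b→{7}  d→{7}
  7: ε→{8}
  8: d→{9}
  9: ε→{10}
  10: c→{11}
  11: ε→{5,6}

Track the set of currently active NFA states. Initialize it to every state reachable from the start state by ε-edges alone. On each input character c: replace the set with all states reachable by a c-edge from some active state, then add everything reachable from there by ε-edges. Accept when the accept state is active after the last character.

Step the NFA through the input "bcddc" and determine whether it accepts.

Answer: ACCEPT

Steps:
S₀ = ε-closure({0}) = {0}
'b' @ 1: {1,2}
'c' @ 2: {3,4,6}
'd' @ 3: {7,8}
'd' @ 4: {9,10}
'c' @ 5: {5,6,11}  (accept∈set)
end set {5,6,11} — state 5 in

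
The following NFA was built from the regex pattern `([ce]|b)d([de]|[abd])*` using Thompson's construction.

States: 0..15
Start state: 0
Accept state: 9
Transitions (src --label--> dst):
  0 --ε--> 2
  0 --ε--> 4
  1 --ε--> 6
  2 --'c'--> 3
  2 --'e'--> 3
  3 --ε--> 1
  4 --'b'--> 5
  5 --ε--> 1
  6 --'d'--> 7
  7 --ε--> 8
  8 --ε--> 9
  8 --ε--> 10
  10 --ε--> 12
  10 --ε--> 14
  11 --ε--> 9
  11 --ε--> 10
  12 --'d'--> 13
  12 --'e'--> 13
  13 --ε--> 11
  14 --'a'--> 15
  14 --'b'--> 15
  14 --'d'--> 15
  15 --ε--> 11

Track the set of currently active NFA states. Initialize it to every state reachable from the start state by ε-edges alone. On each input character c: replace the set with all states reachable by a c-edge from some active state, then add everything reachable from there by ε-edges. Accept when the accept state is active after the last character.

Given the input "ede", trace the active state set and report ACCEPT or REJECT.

Answer: ACCEPT

Trace:
initial (ε-close {0}): {0,2,4}
'e' @ 1: {1,3,6}
'd' @ 2: {7,8,9,10,12,14}  (accept∈set)
'e' @ 3: {9,10,11,12,13,14}  (accept∈set)
after full input: {9,10,11,12,13,14}  (accept=9 in)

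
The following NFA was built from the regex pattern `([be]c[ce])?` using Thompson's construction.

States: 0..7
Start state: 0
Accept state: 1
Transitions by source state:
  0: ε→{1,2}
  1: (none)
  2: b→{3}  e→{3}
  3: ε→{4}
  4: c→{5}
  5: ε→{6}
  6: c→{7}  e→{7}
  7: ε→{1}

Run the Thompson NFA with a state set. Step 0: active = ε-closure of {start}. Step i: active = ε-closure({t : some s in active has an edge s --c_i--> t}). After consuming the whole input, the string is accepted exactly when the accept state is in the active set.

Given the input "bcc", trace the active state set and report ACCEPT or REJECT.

Answer: ACCEPT

Trace:
start: ε-closure({0}) = {0,1,2}
'b' @ 1: {3,4}
'c' @ 2: {5,6}
'c' @ 3: {1,7}  [accepting]
after full input: {1,7}  (accept=1 in)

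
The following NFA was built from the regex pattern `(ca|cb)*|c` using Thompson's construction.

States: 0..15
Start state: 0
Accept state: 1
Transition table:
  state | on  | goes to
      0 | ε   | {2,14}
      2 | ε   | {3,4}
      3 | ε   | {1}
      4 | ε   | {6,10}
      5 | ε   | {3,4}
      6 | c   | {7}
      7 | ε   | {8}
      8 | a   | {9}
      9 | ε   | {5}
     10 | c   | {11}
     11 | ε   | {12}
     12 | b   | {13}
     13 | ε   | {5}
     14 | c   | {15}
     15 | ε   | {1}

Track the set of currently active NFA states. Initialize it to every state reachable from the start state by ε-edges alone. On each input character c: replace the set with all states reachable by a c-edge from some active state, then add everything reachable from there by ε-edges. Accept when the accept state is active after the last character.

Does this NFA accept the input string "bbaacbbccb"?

Answer: REJECT

Trace:
S₀ = ε-closure({0}) = {0,1,2,3,4,6,10,14}
'b' @ 1: {}  — no active states
rest 'baacbbccb' ignored (set empty)
end set {} — state 1 not in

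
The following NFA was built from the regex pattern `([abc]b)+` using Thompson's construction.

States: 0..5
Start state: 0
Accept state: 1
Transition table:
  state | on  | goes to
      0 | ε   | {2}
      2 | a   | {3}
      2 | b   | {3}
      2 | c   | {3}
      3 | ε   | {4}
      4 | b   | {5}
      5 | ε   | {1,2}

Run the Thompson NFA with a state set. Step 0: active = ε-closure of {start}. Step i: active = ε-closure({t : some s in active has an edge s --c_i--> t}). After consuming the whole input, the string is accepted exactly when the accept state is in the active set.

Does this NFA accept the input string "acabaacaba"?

Answer: REJECT

Derivation:
start: ε-closure({0}) = {0,2}
'a' @ 1: {3,4}
'c' @ 2: {}  — no active states
rest 'abaacaba' ignored (set empty)
final: {}; accept 1 not in set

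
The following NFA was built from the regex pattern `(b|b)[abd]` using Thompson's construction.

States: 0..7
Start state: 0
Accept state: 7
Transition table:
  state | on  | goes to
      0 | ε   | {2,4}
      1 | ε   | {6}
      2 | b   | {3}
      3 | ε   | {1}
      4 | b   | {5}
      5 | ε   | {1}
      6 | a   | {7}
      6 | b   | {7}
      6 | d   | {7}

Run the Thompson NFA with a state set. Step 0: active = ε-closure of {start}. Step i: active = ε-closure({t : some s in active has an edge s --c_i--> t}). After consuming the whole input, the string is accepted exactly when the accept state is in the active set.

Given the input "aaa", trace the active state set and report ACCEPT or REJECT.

start: ε-closure({0}) = {0,2,4}
'a' @ 1: {}  — state set empty
rest 'aa' ignored (set empty)
end set {} — state 7 not in

Answer: REJECT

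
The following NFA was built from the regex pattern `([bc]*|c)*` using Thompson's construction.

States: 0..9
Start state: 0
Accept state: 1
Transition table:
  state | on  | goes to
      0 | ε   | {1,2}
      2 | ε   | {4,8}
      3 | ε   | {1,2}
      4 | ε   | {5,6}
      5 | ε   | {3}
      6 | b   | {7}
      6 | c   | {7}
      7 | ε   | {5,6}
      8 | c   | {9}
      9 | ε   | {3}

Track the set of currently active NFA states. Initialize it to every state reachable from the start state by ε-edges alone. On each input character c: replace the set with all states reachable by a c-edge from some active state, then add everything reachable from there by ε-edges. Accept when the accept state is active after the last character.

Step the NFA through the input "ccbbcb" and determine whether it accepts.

Answer: ACCEPT

Derivation:
S₀ = ε-closure({0}) = {0,1,2,3,4,5,6,8}
'c' @ 1: {1,2,3,4,5,6,7,8,9}  (accept∈set)
'c' @ 2: {1,2,3,4,5,6,7,8,9}  (accept∈set)
'b' @ 3: {1,2,3,4,5,6,7,8}  (accept∈set)
'b' @ 4: {1,2,3,4,5,6,7,8}  (accept∈set)
'c' @ 5: {1,2,3,4,5,6,7,8,9}  (accept∈set)
'b' @ 6: {1,2,3,4,5,6,7,8}  (accept∈set)
final: {1,2,3,4,5,6,7,8}; accept 1 in set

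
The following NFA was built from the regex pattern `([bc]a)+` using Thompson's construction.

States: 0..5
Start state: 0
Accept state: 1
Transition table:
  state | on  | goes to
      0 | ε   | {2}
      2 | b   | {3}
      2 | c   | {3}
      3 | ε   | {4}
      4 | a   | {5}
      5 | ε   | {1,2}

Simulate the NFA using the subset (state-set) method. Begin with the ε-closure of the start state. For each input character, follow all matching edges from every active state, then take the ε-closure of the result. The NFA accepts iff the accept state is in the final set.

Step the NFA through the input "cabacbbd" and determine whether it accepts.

Answer: REJECT

Steps:
initial (ε-close {0}): {0,2}
'c' @ 1: {3,4}
'a' @ 2: {1,2,5}  ✓accept
'b' @ 3: {3,4}
'a' @ 4: {1,2,5}  ✓accept
'c' @ 5: {3,4}
'b' @ 6: {}  — no active states
rest 'bd' ignored (set empty)
end set {} — state 1 not in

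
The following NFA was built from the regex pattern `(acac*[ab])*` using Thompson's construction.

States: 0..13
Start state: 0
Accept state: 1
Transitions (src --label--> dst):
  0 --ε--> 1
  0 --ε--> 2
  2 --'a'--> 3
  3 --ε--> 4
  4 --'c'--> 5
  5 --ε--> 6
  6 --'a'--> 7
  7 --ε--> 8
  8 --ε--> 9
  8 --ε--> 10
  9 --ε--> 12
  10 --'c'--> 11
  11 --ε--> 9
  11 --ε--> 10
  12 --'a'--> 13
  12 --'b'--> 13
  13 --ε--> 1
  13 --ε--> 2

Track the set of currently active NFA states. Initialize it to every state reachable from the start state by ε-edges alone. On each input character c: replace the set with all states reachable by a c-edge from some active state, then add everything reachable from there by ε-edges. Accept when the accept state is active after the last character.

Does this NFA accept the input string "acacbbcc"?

Answer: REJECT

Trace:
S₀ = ε-closure({0}) = {0,1,2}
'a' @ 1: {3,4}
'c' @ 2: {5,6}
'a' @ 3: {7,8,9,10,12}
'c' @ 4: {9,10,11,12}
'b' @ 5: {1,2,13}  [accepting]
'b' @ 6: {}  — state set empty
rest 'cc' ignored (set empty)
after full input: {}  (accept=1 not in)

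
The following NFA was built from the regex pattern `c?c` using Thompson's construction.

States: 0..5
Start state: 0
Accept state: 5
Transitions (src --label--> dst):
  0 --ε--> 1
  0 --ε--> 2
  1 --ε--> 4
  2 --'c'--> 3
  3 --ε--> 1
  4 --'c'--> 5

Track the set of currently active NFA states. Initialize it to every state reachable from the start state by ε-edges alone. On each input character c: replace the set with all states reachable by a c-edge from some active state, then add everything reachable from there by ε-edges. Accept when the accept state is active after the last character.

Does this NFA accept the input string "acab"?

Answer: REJECT

Derivation:
S₀ = ε-closure({0}) = {0,1,2,4}
'a' @ 1: {}  — dead — no transitions
rest 'cab' ignored (set empty)
final: {}; accept 5 not in set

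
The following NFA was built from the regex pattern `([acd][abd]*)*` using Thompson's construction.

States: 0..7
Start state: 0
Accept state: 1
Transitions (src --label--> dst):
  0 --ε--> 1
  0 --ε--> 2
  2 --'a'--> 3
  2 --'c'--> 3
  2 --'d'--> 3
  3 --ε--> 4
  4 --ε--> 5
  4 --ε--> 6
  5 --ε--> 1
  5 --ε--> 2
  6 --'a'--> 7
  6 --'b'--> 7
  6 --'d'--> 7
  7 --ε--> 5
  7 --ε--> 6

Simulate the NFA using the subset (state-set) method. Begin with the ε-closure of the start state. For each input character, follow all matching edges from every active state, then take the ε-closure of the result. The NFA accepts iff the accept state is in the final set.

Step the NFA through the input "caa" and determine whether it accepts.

Answer: ACCEPT

Steps:
initial (ε-close {0}): {0,1,2}
'c' @ 1: {1,2,3,4,5,6}  [accepting]
'a' @ 2: {1,2,3,4,5,6,7}  [accepting]
'a' @ 3: {1,2,3,4,5,6,7}  [accepting]
end set {1,2,3,4,5,6,7} — state 1 in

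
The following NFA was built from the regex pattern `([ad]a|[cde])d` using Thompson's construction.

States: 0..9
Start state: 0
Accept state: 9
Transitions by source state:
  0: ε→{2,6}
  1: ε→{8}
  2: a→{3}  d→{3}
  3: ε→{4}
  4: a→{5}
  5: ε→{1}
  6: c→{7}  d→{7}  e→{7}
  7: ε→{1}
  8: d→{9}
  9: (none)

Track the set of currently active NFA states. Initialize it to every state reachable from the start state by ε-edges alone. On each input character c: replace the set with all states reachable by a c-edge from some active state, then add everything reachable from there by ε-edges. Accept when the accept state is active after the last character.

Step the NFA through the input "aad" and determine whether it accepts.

initial (ε-close {0}): {0,2,6}
'a' @ 1: {3,4}
'a' @ 2: {1,5,8}
'd' @ 3: {9}  (accept∈set)
after full input: {9}  (accept=9 in)

Answer: ACCEPT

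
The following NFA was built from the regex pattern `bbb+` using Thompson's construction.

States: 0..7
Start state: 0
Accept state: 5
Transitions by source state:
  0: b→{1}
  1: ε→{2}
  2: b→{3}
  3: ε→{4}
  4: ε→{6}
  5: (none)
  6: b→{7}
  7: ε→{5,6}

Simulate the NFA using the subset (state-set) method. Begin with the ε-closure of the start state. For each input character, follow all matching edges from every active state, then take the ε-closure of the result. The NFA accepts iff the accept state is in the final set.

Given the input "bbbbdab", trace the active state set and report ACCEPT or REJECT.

S₀ = ε-closure({0}) = {0}
'b' @ 1: {1,2}
'b' @ 2: {3,4,6}
'b' @ 3: {5,6,7}  [accepting]
'b' @ 4: {5,6,7}  [accepting]
'd' @ 5: {}  — state set empty
rest 'ab' ignored (set empty)
after full input: {}  (accept=5 not in)

Answer: REJECT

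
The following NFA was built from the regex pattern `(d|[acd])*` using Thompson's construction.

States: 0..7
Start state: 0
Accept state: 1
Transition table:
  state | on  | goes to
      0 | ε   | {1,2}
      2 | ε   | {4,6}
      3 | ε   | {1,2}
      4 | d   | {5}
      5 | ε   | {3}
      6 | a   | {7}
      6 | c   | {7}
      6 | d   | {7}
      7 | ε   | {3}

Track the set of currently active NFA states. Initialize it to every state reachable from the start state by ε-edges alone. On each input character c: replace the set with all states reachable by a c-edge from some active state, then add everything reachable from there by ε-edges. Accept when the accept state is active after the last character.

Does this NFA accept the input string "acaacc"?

Answer: ACCEPT

Trace:
S₀ = ε-closure({0}) = {0,1,2,4,6}
'a' @ 1: {1,2,3,4,6,7}  [accepting]
'c' @ 2: {1,2,3,4,6,7}  [accepting]
'a' @ 3: {1,2,3,4,6,7}  [accepting]
'a' @ 4: {1,2,3,4,6,7}  [accepting]
'c' @ 5: {1,2,3,4,6,7}  [accepting]
'c' @ 6: {1,2,3,4,6,7}  [accepting]
end set {1,2,3,4,6,7} — state 1 in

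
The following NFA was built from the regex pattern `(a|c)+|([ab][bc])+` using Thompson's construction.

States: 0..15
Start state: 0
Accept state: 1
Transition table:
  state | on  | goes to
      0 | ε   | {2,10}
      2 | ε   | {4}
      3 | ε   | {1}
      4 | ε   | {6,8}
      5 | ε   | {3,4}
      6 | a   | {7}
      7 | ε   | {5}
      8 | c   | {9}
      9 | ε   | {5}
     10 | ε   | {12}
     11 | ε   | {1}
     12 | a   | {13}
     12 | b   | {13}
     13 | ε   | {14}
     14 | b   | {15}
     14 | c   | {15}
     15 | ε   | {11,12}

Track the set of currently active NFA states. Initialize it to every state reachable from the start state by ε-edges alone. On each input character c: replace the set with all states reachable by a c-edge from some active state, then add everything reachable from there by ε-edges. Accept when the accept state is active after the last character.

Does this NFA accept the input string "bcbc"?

Answer: ACCEPT

Trace:
S₀ = ε-closure({0}) = {0,2,4,6,8,10,12}
'b' @ 1: {13,14}
'c' @ 2: {1,11,12,15}  [accepting]
'b' @ 3: {13,14}
'c' @ 4: {1,11,12,15}  [accepting]
final: {1,11,12,15}; accept 1 in set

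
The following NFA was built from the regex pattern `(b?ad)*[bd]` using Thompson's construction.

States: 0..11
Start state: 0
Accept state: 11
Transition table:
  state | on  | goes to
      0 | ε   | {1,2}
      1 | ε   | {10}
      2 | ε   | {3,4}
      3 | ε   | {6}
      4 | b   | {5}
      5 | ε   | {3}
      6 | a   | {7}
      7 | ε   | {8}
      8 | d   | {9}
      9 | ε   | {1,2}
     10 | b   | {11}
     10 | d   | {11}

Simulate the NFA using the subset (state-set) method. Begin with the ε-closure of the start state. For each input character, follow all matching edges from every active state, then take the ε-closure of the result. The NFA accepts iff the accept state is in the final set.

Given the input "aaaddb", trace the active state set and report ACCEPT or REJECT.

start: ε-closure({0}) = {0,1,2,3,4,6,10}
'a' @ 1: {7,8}
'a' @ 2: {}  — no active states
rest 'addb' ignored (set empty)
after full input: {}  (accept=11 not in)

Answer: REJECT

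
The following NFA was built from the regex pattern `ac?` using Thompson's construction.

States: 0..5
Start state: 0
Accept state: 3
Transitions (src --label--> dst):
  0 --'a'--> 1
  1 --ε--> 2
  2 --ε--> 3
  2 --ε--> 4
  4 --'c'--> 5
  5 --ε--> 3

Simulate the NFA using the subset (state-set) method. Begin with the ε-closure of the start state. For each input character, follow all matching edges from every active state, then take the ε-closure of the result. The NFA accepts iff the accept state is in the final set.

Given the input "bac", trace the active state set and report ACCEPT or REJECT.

Answer: REJECT

Steps:
start: ε-closure({0}) = {0}
'b' @ 1: {}  — no active states
rest 'ac' ignored (set empty)
end set {} — state 3 not in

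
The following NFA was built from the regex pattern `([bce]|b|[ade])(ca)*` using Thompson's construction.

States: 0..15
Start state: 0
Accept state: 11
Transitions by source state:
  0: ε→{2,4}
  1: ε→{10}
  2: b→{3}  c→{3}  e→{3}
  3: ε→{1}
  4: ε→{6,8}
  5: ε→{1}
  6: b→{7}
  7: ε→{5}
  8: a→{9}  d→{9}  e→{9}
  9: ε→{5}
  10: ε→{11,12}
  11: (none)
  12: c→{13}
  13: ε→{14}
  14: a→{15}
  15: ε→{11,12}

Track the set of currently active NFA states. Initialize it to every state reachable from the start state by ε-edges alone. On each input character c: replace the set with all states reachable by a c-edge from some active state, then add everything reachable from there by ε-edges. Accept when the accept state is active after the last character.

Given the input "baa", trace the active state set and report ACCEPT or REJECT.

Answer: REJECT

Trace:
S₀ = ε-closure({0}) = {0,2,4,6,8}
'b' @ 1: {1,3,5,7,10,11,12}  ✓accept
'a' @ 2: {}  — state set empty
rest 'a' ignored (set empty)
after full input: {}  (accept=11 not in)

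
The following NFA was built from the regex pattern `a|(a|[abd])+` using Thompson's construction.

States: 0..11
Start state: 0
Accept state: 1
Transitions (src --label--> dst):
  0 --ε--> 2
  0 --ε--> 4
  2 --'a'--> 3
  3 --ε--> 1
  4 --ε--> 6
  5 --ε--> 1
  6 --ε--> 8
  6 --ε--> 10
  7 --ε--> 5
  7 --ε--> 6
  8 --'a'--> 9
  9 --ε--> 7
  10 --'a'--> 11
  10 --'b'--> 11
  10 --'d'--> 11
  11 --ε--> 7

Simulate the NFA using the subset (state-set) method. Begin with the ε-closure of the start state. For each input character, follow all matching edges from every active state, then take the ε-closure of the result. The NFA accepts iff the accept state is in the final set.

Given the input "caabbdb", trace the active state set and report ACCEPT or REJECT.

Answer: REJECT

Derivation:
initial (ε-close {0}): {0,2,4,6,8,10}
'c' @ 1: {}  — dead — no transitions
rest 'aabbdb' ignored (set empty)
final: {}; accept 1 not in set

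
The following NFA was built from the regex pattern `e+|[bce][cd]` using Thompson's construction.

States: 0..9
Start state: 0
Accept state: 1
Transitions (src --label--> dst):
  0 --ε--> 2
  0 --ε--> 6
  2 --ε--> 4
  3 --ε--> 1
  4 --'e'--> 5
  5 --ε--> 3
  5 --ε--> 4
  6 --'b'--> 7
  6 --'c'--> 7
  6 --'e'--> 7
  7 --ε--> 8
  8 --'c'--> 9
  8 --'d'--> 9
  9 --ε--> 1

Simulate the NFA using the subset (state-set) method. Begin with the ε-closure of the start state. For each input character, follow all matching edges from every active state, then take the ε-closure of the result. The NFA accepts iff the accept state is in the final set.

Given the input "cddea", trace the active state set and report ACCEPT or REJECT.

Answer: REJECT

Derivation:
initial (ε-close {0}): {0,2,4,6}
'c' @ 1: {7,8}
'd' @ 2: {1,9}  [accepting]
'd' @ 3: {}  — state set empty
rest 'ea' ignored (set empty)
after full input: {}  (accept=1 not in)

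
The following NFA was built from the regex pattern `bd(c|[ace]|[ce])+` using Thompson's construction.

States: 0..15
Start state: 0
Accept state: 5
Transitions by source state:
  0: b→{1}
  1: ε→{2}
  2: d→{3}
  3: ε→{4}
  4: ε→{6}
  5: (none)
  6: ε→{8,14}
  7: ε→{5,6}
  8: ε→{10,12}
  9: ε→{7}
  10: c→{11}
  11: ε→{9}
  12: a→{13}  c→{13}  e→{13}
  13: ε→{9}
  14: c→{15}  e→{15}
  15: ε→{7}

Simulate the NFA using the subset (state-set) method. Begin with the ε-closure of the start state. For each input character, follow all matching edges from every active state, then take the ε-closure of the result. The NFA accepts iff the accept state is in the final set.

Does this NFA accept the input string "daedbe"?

Answer: REJECT

Trace:
initial (ε-close {0}): {0}
'd' @ 1: {}  — dead — no transitions
rest 'aedbe' ignored (set empty)
final: {}; accept 5 not in set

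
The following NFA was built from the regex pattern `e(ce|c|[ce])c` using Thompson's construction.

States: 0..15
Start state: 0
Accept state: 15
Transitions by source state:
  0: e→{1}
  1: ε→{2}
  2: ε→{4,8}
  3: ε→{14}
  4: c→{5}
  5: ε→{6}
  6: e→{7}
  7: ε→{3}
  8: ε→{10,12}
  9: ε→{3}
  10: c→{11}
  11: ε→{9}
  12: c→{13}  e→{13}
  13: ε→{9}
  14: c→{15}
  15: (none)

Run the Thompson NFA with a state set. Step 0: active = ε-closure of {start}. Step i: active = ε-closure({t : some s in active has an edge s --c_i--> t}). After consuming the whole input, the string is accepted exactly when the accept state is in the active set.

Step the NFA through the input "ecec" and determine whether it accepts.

S₀ = ε-closure({0}) = {0}
'e' @ 1: {1,2,4,8,10,12}
'c' @ 2: {3,5,6,9,11,13,14}
'e' @ 3: {3,7,14}
'c' @ 4: {15}  [accepting]
end set {15} — state 15 in

Answer: ACCEPT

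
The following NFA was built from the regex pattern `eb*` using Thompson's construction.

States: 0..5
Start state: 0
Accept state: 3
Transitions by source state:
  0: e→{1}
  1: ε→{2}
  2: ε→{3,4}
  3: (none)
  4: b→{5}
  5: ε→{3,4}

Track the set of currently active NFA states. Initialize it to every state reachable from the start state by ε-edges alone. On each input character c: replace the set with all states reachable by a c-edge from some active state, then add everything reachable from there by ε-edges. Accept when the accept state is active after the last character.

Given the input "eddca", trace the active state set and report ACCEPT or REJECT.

Answer: REJECT

Derivation:
S₀ = ε-closure({0}) = {0}
'e' @ 1: {1,2,3,4}  [accepting]
'd' @ 2: {}  — no active states
rest 'dca' ignored (set empty)
final: {}; accept 3 not in set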